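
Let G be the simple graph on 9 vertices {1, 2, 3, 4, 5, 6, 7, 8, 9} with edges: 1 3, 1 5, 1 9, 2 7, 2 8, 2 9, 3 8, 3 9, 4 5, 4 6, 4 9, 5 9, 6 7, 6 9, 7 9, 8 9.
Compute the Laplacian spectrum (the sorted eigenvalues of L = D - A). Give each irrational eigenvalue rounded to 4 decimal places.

[0, 1.5858, 1.5858, 3, 3, 4.4142, 4.4142, 5, 9]

Reading degrees in the order [1, 2, 3, 4, 5, 6, 7, 8, 9] gives [3, 3, 3, 3, 3, 3, 3, 3, 8]; set D = diag(3, 3, 3, 3, 3, 3, 3, 3, 8) and form L = D - A. Diagonalising L (or applying a numerical eigensolver to the 9x9 matrix) gives the spectrum above. The single zero eigenvalue shows the graph is connected. The eigenvalues sum to 32, which equals trace(L) = 2|E|.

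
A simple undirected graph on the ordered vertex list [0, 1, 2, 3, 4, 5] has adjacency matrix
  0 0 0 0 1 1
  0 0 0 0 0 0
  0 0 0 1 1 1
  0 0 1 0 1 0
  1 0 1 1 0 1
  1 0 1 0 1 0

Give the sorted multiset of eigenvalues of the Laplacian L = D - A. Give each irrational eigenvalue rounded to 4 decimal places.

[0, 0, 1.5858, 3, 4.4142, 5]

Each diagonal entry of L is the vertex degree and each off-diagonal entry is -1 where an edge is present, 0 otherwise; in the order [0, 1, 2, 3, 4, 5] the diagonal is [2, 0, 3, 2, 4, 3]. L is symmetric positive semidefinite, so every eigenvalue is real and nonnegative. The 2 zero eigenvalues correspond to the 2 connected components.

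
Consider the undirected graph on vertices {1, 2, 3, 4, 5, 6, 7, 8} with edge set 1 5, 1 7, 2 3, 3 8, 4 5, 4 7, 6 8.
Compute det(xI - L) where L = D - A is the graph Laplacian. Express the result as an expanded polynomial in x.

Reading degrees in the order [1, 2, 3, 4, 5, 6, 7, 8] gives [2, 1, 2, 2, 2, 1, 2, 2]; set D = diag(2, 1, 2, 2, 2, 1, 2, 2) and form L = D - A. L has integer entries, so p(x) = det(xI - L) has integer coefficients. Expanding the determinant yields x^8 - 14x^7 + 78x^6 - 220x^5 + 328x^4 - 240x^3 + 64x^2. Since p(0) = det(-L) = 0, x divides p(x).

x^8 - 14x^7 + 78x^6 - 220x^5 + 328x^4 - 240x^3 + 64x^2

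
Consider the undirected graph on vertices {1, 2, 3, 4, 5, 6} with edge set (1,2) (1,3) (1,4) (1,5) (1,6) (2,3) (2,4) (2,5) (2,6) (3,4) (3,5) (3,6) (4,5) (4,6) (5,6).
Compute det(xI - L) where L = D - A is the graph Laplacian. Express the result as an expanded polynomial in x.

Each diagonal entry of L is the vertex degree and each off-diagonal entry is -1 where an edge is present, 0 otherwise; in the order [1, 2, 3, 4, 5, 6] the diagonal is [5, 5, 5, 5, 5, 5]. The eigenvalues of L are [0, 6, 6, 6, 6, 6]; the characteristic polynomial is the product of (x - lambda_i), which multiplies out to x^6 - 30x^5 + 360x^4 - 2160x^3 + 6480x^2 - 7776x. The coefficient of x^5 equals -trace(L) = -30, matching the sum of degrees. By the matrix-tree theorem the graph has (1/6) * product of the nonzero eigenvalues = 1296 spanning trees.

x^6 - 30x^5 + 360x^4 - 2160x^3 + 6480x^2 - 7776x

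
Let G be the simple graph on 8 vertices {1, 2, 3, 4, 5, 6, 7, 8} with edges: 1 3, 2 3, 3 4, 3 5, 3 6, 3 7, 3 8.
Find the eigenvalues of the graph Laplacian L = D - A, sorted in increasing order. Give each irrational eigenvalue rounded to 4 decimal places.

[0, 1, 1, 1, 1, 1, 1, 8]

Each diagonal entry of L is the vertex degree and each off-diagonal entry is -1 where an edge is present, 0 otherwise; in the order [1, 2, 3, 4, 5, 6, 7, 8] the diagonal is [1, 1, 7, 1, 1, 1, 1, 1]. Diagonalising L (or applying a numerical eigensolver to the 8x8 matrix) gives the spectrum above.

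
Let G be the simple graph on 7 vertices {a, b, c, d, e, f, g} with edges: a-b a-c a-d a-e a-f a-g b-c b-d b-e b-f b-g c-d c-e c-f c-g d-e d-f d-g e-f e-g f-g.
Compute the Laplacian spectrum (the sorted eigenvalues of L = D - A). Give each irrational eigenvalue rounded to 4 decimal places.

[0, 7, 7, 7, 7, 7, 7]

Each diagonal entry of L is the vertex degree and each off-diagonal entry is -1 where an edge is present, 0 otherwise; in the order [a, b, c, d, e, f, g] the diagonal is [6, 6, 6, 6, 6, 6, 6]. The multiplicity of 0 as a Laplacian eigenvalue equals the number of connected components. The single zero eigenvalue shows the graph is connected. The largest eigenvalue, 7, is at most the vertex count 7.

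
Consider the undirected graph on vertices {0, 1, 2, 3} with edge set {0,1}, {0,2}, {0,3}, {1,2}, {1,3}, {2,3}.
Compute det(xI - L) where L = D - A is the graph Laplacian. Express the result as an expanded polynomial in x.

x^4 - 12x^3 + 48x^2 - 64x

With the vertex order [0, 1, 2, 3], the degrees are [3, 3, 3, 3], giving D = diag(3, 3, 3, 3) and L = D - A. Computing det(xI - L) by cofactor expansion (or equivalently via sum-over-permutations) gives x^4 - 12x^3 + 48x^2 - 64x. Since p(0) = det(-L) = 0, x divides p(x). The largest eigenvalue, 4, is at most the vertex count 4.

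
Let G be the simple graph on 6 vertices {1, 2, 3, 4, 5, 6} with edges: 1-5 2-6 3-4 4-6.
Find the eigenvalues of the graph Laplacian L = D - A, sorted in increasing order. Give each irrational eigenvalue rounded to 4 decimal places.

Reading degrees in the order [1, 2, 3, 4, 5, 6] gives [1, 1, 1, 2, 1, 2]; set D = diag(1, 1, 1, 2, 1, 2) and form L = D - A. Diagonalising L (or applying a numerical eigensolver to the 6x6 matrix) gives the spectrum above. The 2 zero eigenvalues correspond to the 2 connected components. The largest eigenvalue, 3.4142, is at most the vertex count 6.

[0, 0, 0.5858, 2, 2, 3.4142]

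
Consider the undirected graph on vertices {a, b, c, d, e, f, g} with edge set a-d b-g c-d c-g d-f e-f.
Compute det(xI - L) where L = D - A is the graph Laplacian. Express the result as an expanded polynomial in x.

x^7 - 12x^6 + 54x^5 - 114x^4 + 115x^3 - 50x^2 + 7x

Reading degrees in the order [a, b, c, d, e, f, g] gives [1, 1, 2, 3, 1, 2, 2]; set D = diag(1, 1, 2, 3, 1, 2, 2) and form L = D - A. Computing det(xI - L) by cofactor expansion (or equivalently via sum-over-permutations) gives x^7 - 12x^6 + 54x^5 - 114x^4 + 115x^3 - 50x^2 + 7x. Since p(0) = det(-L) = 0, x divides p(x).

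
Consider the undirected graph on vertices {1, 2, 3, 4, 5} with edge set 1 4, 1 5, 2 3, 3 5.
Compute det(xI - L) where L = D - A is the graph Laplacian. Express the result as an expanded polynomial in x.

x^5 - 8x^4 + 21x^3 - 20x^2 + 5x

Reading degrees in the order [1, 2, 3, 4, 5] gives [2, 1, 2, 1, 2]; set D = diag(2, 1, 2, 1, 2) and form L = D - A. Computing det(xI - L) by cofactor expansion (or equivalently via sum-over-permutations) gives x^5 - 8x^4 + 21x^3 - 20x^2 + 5x. Since p(0) = det(-L) = 0, x divides p(x). By the matrix-tree theorem the graph has (1/5) * product of the nonzero eigenvalues = 1 spanning tree.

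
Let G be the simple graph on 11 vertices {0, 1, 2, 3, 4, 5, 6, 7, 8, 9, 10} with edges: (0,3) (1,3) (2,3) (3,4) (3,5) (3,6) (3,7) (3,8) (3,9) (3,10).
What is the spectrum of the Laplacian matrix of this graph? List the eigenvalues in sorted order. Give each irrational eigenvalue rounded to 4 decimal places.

[0, 1, 1, 1, 1, 1, 1, 1, 1, 1, 11]

Reading degrees in the order [0, 1, 2, 3, 4, 5, 6, 7, 8, 9, 10] gives [1, 1, 1, 10, 1, 1, 1, 1, 1, 1, 1]; set D = diag(1, 1, 1, 10, 1, 1, 1, 1, 1, 1, 1) and form L = D - A. Since every row of L sums to 0, the all-ones vector is in the kernel and 0 is an eigenvalue. The single zero eigenvalue shows the graph is connected.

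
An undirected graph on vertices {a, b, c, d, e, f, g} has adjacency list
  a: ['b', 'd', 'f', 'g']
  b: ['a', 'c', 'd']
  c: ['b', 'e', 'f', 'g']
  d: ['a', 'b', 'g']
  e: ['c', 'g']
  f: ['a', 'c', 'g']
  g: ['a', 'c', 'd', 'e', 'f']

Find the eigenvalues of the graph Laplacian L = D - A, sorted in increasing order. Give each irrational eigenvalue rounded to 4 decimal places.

[0, 1.6239, 2.5858, 3.4048, 4.5952, 5.4142, 6.3761]

Each diagonal entry of L is the vertex degree and each off-diagonal entry is -1 where an edge is present, 0 otherwise; in the order [a, b, c, d, e, f, g] the diagonal is [4, 3, 4, 3, 2, 3, 5]. Since every row of L sums to 0, the all-ones vector is in the kernel and 0 is an eigenvalue. The single zero eigenvalue shows the graph is connected. There is one zero in the spectrum, matching the 1 component.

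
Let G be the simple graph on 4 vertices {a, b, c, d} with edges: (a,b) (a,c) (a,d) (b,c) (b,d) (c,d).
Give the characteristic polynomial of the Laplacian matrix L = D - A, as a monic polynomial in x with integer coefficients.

x^4 - 12x^3 + 48x^2 - 64x

Reading degrees in the order [a, b, c, d] gives [3, 3, 3, 3]; set D = diag(3, 3, 3, 3) and form L = D - A. Computing det(xI - L) by cofactor expansion (or equivalently via sum-over-permutations) gives x^4 - 12x^3 + 48x^2 - 64x. The constant term is 0 because L is singular (the all-ones vector lies in its kernel). The eigenvalues sum to 12, which equals trace(L) = 2|E|.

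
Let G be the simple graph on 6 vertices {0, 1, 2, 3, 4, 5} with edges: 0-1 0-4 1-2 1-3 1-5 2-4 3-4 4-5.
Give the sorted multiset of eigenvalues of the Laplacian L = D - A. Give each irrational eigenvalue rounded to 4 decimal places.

[0, 2, 2, 2, 4, 6]

Reading degrees in the order [0, 1, 2, 3, 4, 5] gives [2, 4, 2, 2, 4, 2]; set D = diag(2, 4, 2, 2, 4, 2) and form L = D - A. Diagonalising L (or applying a numerical eigensolver to the 6x6 matrix) gives the spectrum above. The single zero eigenvalue shows the graph is connected. The eigenvalues sum to 16, which equals trace(L) = 2|E|.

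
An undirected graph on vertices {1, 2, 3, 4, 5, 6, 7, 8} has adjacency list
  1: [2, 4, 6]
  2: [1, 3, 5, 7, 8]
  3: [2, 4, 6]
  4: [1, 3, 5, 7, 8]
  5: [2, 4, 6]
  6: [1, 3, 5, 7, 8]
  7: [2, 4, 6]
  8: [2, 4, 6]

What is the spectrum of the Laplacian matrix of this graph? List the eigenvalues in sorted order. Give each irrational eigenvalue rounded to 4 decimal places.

[0, 3, 3, 3, 3, 5, 5, 8]

Each diagonal entry of L is the vertex degree and each off-diagonal entry is -1 where an edge is present, 0 otherwise; in the order [1, 2, 3, 4, 5, 6, 7, 8] the diagonal is [3, 5, 3, 5, 3, 5, 3, 3]. Since every row of L sums to 0, the all-ones vector is in the kernel and 0 is an eigenvalue.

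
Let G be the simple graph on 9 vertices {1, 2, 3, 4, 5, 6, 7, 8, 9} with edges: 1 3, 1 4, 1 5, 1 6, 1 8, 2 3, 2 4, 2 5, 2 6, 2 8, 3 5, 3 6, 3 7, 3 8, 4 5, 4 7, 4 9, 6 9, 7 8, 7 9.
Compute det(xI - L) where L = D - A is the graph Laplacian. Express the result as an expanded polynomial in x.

x^9 - 40x^8 + 688x^7 - 6642x^6 + 39338x^5 - 146250x^4 + 333026x^3 - 424256x^2 + 231255x

With the vertex order [1, 2, 3, 4, 5, 6, 7, 8, 9], the degrees are [5, 5, 6, 5, 4, 4, 4, 4, 3], giving D = diag(5, 5, 6, 5, 4, 4, 4, 4, 3) and L = D - A. L has integer entries, so p(x) = det(xI - L) has integer coefficients. Expanding the determinant yields x^9 - 40x^8 + 688x^7 - 6642x^6 + 39338x^5 - 146250x^4 + 333026x^3 - 424256x^2 + 231255x. The coefficient of x^8 equals -trace(L) = -40, matching the sum of degrees. The eigenvalues sum to 40, which equals trace(L) = 2|E|.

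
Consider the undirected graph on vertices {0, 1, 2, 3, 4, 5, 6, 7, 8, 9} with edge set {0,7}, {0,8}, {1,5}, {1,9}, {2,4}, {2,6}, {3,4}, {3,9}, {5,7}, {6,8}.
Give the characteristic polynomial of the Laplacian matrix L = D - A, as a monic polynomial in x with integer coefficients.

x^10 - 20x^9 + 170x^8 - 800x^7 + 2275x^6 - 4004x^5 + 4290x^4 - 2640x^3 + 825x^2 - 100x

With the vertex order [0, 1, 2, 3, 4, 5, 6, 7, 8, 9], the degrees are [2, 2, 2, 2, 2, 2, 2, 2, 2, 2], giving D = diag(2, 2, 2, 2, 2, 2, 2, 2, 2, 2) and L = D - A. L has integer entries, so p(x) = det(xI - L) has integer coefficients. Expanding the determinant yields x^10 - 20x^9 + 170x^8 - 800x^7 + 2275x^6 - 4004x^5 + 4290x^4 - 2640x^3 + 825x^2 - 100x. The constant term is 0 because L is singular (the all-ones vector lies in its kernel). By the matrix-tree theorem the graph has (1/10) * product of the nonzero eigenvalues = 10 spanning trees. The largest eigenvalue, 4, is at most the vertex count 10.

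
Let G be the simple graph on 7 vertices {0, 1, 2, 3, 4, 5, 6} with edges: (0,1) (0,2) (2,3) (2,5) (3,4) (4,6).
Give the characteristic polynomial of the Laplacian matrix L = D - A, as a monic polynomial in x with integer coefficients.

Reading degrees in the order [0, 1, 2, 3, 4, 5, 6] gives [2, 1, 3, 2, 2, 1, 1]; set D = diag(2, 1, 3, 2, 2, 1, 1) and form L = D - A. L has integer entries, so p(x) = det(xI - L) has integer coefficients. Expanding the determinant yields x^7 - 12x^6 + 54x^5 - 114x^4 + 115x^3 - 50x^2 + 7x. The coefficient of x^6 equals -trace(L) = -12, matching the sum of degrees.

x^7 - 12x^6 + 54x^5 - 114x^4 + 115x^3 - 50x^2 + 7x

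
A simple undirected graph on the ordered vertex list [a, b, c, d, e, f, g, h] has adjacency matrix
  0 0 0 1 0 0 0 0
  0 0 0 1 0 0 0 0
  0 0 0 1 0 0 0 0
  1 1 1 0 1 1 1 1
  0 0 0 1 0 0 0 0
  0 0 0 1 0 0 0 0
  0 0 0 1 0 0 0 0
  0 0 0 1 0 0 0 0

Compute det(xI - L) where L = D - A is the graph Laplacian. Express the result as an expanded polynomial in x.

Each diagonal entry of L is the vertex degree and each off-diagonal entry is -1 where an edge is present, 0 otherwise; in the order [a, b, c, d, e, f, g, h] the diagonal is [1, 1, 1, 7, 1, 1, 1, 1]. Computing det(xI - L) by cofactor expansion (or equivalently via sum-over-permutations) gives x^8 - 14x^7 + 63x^6 - 140x^5 + 175x^4 - 126x^3 + 49x^2 - 8x. The coefficient of x^7 equals -trace(L) = -14, matching the sum of degrees. There is one zero in the spectrum, matching the 1 component. The eigenvalues sum to 14, which equals trace(L) = 2|E|.

x^8 - 14x^7 + 63x^6 - 140x^5 + 175x^4 - 126x^3 + 49x^2 - 8x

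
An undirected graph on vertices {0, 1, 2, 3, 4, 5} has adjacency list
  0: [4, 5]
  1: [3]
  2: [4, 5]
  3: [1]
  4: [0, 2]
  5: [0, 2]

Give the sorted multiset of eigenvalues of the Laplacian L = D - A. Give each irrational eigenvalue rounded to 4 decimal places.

[0, 0, 2, 2, 2, 4]

Each diagonal entry of L is the vertex degree and each off-diagonal entry is -1 where an edge is present, 0 otherwise; in the order [0, 1, 2, 3, 4, 5] the diagonal is [2, 1, 2, 1, 2, 2]. Diagonalising L (or applying a numerical eigensolver to the 6x6 matrix) gives the spectrum above. The 2 zero eigenvalues correspond to the 2 connected components. The largest eigenvalue, 4, is at most the vertex count 6. There are 2 zeros in the spectrum, matching the 2 components.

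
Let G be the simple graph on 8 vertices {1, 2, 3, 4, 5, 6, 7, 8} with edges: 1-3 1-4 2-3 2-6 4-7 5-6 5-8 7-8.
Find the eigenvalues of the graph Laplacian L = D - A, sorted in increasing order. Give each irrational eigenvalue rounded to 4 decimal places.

[0, 0.5858, 0.5858, 2, 2, 3.4142, 3.4142, 4]

Reading degrees in the order [1, 2, 3, 4, 5, 6, 7, 8] gives [2, 2, 2, 2, 2, 2, 2, 2]; set D = diag(2, 2, 2, 2, 2, 2, 2, 2) and form L = D - A. The multiplicity of 0 as a Laplacian eigenvalue equals the number of connected components. The single zero eigenvalue shows the graph is connected.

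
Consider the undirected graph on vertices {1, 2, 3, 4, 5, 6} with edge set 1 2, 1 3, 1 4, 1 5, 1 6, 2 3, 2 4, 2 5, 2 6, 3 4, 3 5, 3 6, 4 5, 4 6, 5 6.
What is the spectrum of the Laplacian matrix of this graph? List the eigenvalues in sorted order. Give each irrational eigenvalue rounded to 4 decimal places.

[0, 6, 6, 6, 6, 6]

With the vertex order [1, 2, 3, 4, 5, 6], the degrees are [5, 5, 5, 5, 5, 5], giving D = diag(5, 5, 5, 5, 5, 5) and L = D - A. The multiplicity of 0 as a Laplacian eigenvalue equals the number of connected components. By the matrix-tree theorem the graph has (1/6) * product of the nonzero eigenvalues = 1296 spanning trees. There is one zero in the spectrum, matching the 1 component.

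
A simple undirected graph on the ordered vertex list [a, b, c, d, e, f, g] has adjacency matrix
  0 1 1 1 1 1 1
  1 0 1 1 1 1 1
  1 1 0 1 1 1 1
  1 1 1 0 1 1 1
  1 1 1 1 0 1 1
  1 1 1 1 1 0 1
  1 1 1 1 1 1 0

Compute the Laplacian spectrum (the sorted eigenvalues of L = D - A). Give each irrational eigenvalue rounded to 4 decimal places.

Each diagonal entry of L is the vertex degree and each off-diagonal entry is -1 where an edge is present, 0 otherwise; in the order [a, b, c, d, e, f, g] the diagonal is [6, 6, 6, 6, 6, 6, 6]. The multiplicity of 0 as a Laplacian eigenvalue equals the number of connected components. The single zero eigenvalue shows the graph is connected. The largest eigenvalue, 7, is at most the vertex count 7. The eigenvalues sum to 42, which equals trace(L) = 2|E|.

[0, 7, 7, 7, 7, 7, 7]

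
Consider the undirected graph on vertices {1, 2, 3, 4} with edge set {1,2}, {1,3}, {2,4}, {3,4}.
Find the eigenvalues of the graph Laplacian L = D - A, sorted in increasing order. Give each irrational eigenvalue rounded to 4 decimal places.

[0, 2, 2, 4]

Reading degrees in the order [1, 2, 3, 4] gives [2, 2, 2, 2]; set D = diag(2, 2, 2, 2) and form L = D - A. Since every row of L sums to 0, the all-ones vector is in the kernel and 0 is an eigenvalue. The single zero eigenvalue shows the graph is connected. There is one zero in the spectrum, matching the 1 component.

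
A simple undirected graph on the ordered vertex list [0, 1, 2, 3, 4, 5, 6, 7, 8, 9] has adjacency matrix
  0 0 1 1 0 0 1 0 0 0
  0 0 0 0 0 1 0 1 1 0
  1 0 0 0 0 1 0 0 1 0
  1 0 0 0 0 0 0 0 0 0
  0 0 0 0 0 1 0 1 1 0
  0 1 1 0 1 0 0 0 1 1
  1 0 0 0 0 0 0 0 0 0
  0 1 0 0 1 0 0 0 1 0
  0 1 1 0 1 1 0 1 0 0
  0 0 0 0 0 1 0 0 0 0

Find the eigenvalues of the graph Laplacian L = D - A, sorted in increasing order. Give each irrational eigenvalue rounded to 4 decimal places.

[0, 0.2730, 0.9482, 1, 2.2699, 3, 3.8013, 4.3200, 6.0615, 6.3261]

Each diagonal entry of L is the vertex degree and each off-diagonal entry is -1 where an edge is present, 0 otherwise; in the order [0, 1, 2, 3, 4, 5, 6, 7, 8, 9] the diagonal is [3, 3, 3, 1, 3, 5, 1, 3, 5, 1]. The multiplicity of 0 as a Laplacian eigenvalue equals the number of connected components. The largest eigenvalue, 6.3261, is at most the vertex count 10.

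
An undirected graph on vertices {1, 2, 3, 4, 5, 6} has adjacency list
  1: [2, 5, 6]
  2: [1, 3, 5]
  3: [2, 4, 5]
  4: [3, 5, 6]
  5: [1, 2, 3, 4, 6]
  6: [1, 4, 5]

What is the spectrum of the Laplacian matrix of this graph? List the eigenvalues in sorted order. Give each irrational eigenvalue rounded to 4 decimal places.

[0, 2.3820, 2.3820, 4.6180, 4.6180, 6]

Reading degrees in the order [1, 2, 3, 4, 5, 6] gives [3, 3, 3, 3, 5, 3]; set D = diag(3, 3, 3, 3, 5, 3) and form L = D - A. Diagonalising L (or applying a numerical eigensolver to the 6x6 matrix) gives the spectrum above. The single zero eigenvalue shows the graph is connected. There is one zero in the spectrum, matching the 1 component. The largest eigenvalue, 6, is at most the vertex count 6.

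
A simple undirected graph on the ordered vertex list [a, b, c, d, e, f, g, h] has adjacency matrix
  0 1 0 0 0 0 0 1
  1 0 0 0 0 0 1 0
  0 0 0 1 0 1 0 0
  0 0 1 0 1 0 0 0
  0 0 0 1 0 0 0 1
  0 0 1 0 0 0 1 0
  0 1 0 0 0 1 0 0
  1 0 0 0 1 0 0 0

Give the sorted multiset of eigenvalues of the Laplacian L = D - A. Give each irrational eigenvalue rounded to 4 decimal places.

[0, 0.5858, 0.5858, 2, 2, 3.4142, 3.4142, 4]

With the vertex order [a, b, c, d, e, f, g, h], the degrees are [2, 2, 2, 2, 2, 2, 2, 2], giving D = diag(2, 2, 2, 2, 2, 2, 2, 2) and L = D - A. The multiplicity of 0 as a Laplacian eigenvalue equals the number of connected components. The single zero eigenvalue shows the graph is connected. There is one zero in the spectrum, matching the 1 component.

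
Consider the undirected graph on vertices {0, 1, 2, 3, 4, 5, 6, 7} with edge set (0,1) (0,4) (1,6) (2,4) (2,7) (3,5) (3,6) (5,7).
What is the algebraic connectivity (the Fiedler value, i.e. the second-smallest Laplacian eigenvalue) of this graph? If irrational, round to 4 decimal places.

Reading degrees in the order [0, 1, 2, 3, 4, 5, 6, 7] gives [2, 2, 2, 2, 2, 2, 2, 2]; set D = diag(2, 2, 2, 2, 2, 2, 2, 2) and form L = D - A. Computing the eigenvalues of L and sorting gives [0, 0.5858, 0.5858, 2, 2, 3.4142, 3.4142, 4]. The Fiedler value lambda_2 = 0.5858 is strictly positive, so the graph is connected. By the matrix-tree theorem the graph has (1/8) * product of the nonzero eigenvalues = 8 spanning trees.

0.5858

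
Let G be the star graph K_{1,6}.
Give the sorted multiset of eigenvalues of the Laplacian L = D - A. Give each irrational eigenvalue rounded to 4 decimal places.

The graph has 7 vertices and degree multiset [6, 1, 1, 1, 1, 1, 1]; D is the diagonal matrix of degrees and L = D - A. Since every row of L sums to 0, the all-ones vector is in the kernel and 0 is an eigenvalue. The single zero eigenvalue shows the graph is connected.

[0, 1, 1, 1, 1, 1, 7]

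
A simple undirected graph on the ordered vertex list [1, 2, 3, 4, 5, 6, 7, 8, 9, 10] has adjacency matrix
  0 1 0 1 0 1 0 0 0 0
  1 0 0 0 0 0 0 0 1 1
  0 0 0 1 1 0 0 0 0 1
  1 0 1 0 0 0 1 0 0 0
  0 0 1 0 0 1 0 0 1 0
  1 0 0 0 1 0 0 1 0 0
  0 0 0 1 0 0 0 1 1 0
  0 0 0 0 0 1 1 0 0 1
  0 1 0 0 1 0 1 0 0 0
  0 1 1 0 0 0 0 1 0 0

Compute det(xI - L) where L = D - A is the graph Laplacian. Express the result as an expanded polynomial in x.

Each diagonal entry of L is the vertex degree and each off-diagonal entry is -1 where an edge is present, 0 otherwise; in the order [1, 2, 3, 4, 5, 6, 7, 8, 9, 10] the diagonal is [3, 3, 3, 3, 3, 3, 3, 3, 3, 3]. The eigenvalues of L are [0, 2, 2, 2, 2, 2, 5, 5, 5, 5]; the characteristic polynomial is the product of (x - lambda_i), which multiplies out to x^10 - 30x^9 + 390x^8 - 2880x^7 + 13305x^6 - 39882x^5 + 77640x^4 - 94800x^3 + 66000x^2 - 20000x. The coefficient of x^9 equals -trace(L) = -30, matching the sum of degrees. The eigenvalues sum to 30, which equals trace(L) = 2|E|.

x^10 - 30x^9 + 390x^8 - 2880x^7 + 13305x^6 - 39882x^5 + 77640x^4 - 94800x^3 + 66000x^2 - 20000x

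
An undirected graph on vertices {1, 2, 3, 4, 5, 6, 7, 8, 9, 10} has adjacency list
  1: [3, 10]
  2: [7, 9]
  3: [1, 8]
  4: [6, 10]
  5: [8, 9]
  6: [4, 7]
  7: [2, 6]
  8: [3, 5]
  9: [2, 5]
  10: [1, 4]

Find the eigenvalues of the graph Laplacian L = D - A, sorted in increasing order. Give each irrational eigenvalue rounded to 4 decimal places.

Reading degrees in the order [1, 2, 3, 4, 5, 6, 7, 8, 9, 10] gives [2, 2, 2, 2, 2, 2, 2, 2, 2, 2]; set D = diag(2, 2, 2, 2, 2, 2, 2, 2, 2, 2) and form L = D - A. L is symmetric positive semidefinite, so every eigenvalue is real and nonnegative. There is one zero in the spectrum, matching the 1 component.

[0, 0.3820, 0.3820, 1.3820, 1.3820, 2.6180, 2.6180, 3.6180, 3.6180, 4]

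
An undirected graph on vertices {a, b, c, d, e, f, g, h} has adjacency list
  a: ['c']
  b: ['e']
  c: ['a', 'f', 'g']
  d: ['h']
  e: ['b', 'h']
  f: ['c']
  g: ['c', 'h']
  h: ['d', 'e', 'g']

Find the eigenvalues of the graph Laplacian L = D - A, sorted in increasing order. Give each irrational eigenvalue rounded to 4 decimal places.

[0, 0.2137, 0.6177, 1, 1.4977, 2.3537, 3.8408, 4.4763]

Reading degrees in the order [a, b, c, d, e, f, g, h] gives [1, 1, 3, 1, 2, 1, 2, 3]; set D = diag(1, 1, 3, 1, 2, 1, 2, 3) and form L = D - A. Since every row of L sums to 0, the all-ones vector is in the kernel and 0 is an eigenvalue. The single zero eigenvalue shows the graph is connected. The eigenvalues sum to 14, which equals trace(L) = 2|E|.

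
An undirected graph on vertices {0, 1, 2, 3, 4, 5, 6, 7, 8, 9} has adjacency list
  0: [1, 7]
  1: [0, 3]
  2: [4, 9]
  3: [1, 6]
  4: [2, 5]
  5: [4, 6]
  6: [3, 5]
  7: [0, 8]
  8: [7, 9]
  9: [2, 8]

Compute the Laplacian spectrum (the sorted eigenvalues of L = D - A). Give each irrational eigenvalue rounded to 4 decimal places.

With the vertex order [0, 1, 2, 3, 4, 5, 6, 7, 8, 9], the degrees are [2, 2, 2, 2, 2, 2, 2, 2, 2, 2], giving D = diag(2, 2, 2, 2, 2, 2, 2, 2, 2, 2) and L = D - A. The multiplicity of 0 as a Laplacian eigenvalue equals the number of connected components. By the matrix-tree theorem the graph has (1/10) * product of the nonzero eigenvalues = 10 spanning trees.

[0, 0.3820, 0.3820, 1.3820, 1.3820, 2.6180, 2.6180, 3.6180, 3.6180, 4]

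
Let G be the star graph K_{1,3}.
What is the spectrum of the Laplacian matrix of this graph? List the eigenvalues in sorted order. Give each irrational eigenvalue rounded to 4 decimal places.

The graph has 4 vertices and degree multiset [3, 1, 1, 1]; D is the diagonal matrix of degrees and L = D - A. Diagonalising L (or applying a numerical eigensolver to the 4x4 matrix) gives the spectrum above. The single zero eigenvalue shows the graph is connected. The eigenvalues sum to 6, which equals trace(L) = 2|E|. By the matrix-tree theorem the graph has (1/4) * product of the nonzero eigenvalues = 1 spanning tree.

[0, 1, 1, 4]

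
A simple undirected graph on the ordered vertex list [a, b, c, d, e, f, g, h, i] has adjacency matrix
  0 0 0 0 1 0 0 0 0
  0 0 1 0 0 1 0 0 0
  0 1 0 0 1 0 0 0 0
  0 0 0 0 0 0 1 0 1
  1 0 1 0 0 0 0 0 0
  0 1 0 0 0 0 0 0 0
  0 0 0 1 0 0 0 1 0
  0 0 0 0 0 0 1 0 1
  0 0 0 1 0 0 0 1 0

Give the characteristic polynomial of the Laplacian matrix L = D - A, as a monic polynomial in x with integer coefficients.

Reading degrees in the order [a, b, c, d, e, f, g, h, i] gives [1, 2, 2, 2, 2, 1, 2, 2, 2]; set D = diag(1, 2, 2, 2, 2, 1, 2, 2, 2) and form L = D - A. Computing det(xI - L) by cofactor expansion (or equivalently via sum-over-permutations) gives x^9 - 16x^8 + 105x^7 - 364x^6 + 713x^5 - 776x^4 + 420x^3 - 80x^2. Since p(0) = det(-L) = 0, x divides p(x). The eigenvalues sum to 16, which equals trace(L) = 2|E|. The largest eigenvalue, 4, is at most the vertex count 9.

x^9 - 16x^8 + 105x^7 - 364x^6 + 713x^5 - 776x^4 + 420x^3 - 80x^2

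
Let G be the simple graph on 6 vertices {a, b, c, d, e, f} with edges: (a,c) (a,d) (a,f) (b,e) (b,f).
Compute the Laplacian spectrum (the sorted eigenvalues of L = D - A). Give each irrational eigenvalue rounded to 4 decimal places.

[0, 0.3249, 1, 1.4608, 3, 4.2143]

With the vertex order [a, b, c, d, e, f], the degrees are [3, 2, 1, 1, 1, 2], giving D = diag(3, 2, 1, 1, 1, 2) and L = D - A. Since every row of L sums to 0, the all-ones vector is in the kernel and 0 is an eigenvalue. The single zero eigenvalue shows the graph is connected. The eigenvalues sum to 10, which equals trace(L) = 2|E|.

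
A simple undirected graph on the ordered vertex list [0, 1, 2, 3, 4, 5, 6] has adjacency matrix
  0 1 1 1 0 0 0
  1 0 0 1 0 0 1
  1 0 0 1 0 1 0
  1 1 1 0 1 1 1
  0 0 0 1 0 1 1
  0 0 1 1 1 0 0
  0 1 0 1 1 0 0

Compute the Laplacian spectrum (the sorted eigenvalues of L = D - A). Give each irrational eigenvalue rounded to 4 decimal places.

Each diagonal entry of L is the vertex degree and each off-diagonal entry is -1 where an edge is present, 0 otherwise; in the order [0, 1, 2, 3, 4, 5, 6] the diagonal is [3, 3, 3, 6, 3, 3, 3]. The multiplicity of 0 as a Laplacian eigenvalue equals the number of connected components. The single zero eigenvalue shows the graph is connected. There is one zero in the spectrum, matching the 1 component.

[0, 2, 2, 4, 4, 5, 7]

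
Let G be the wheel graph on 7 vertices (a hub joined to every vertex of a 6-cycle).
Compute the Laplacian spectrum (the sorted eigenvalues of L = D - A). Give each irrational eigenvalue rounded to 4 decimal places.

[0, 2, 2, 4, 4, 5, 7]

The graph has 7 vertices and degree multiset [6, 3, 3, 3, 3, 3, 3]; D is the diagonal matrix of degrees and L = D - A. Since every row of L sums to 0, the all-ones vector is in the kernel and 0 is an eigenvalue. The single zero eigenvalue shows the graph is connected. There is one zero in the spectrum, matching the 1 component. The eigenvalues sum to 24, which equals trace(L) = 2|E|.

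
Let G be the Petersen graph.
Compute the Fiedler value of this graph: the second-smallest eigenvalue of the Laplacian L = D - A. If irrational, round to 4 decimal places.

The graph has 10 vertices and degree multiset [3, 3, 3, 3, 3, 3, 3, 3, 3, 3]; D is the diagonal matrix of degrees and L = D - A. The smallest Laplacian eigenvalue is always 0. The next one, lambda_2 = 2, measures how hard the graph is to disconnect: larger values mean better connectivity.

2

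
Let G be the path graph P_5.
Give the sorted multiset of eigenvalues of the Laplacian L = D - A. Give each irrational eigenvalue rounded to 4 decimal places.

[0, 0.3820, 1.3820, 2.6180, 3.6180]

The graph has 5 vertices and degree multiset [2, 2, 2, 1, 1]; D is the diagonal matrix of degrees and L = D - A. Diagonalising L (or applying a numerical eigensolver to the 5x5 matrix) gives the spectrum above. The single zero eigenvalue shows the graph is connected. The largest eigenvalue, 3.6180, is at most the vertex count 5. By the matrix-tree theorem the graph has (1/5) * product of the nonzero eigenvalues = 1 spanning tree.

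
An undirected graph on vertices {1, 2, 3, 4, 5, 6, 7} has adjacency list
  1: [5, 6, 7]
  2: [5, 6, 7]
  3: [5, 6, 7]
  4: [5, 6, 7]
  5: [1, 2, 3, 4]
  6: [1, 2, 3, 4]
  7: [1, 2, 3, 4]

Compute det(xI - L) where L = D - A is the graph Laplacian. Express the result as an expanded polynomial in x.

x^7 - 24x^6 + 234x^5 - 1192x^4 + 3357x^3 - 4968x^2 + 3024x

Reading degrees in the order [1, 2, 3, 4, 5, 6, 7] gives [3, 3, 3, 3, 4, 4, 4]; set D = diag(3, 3, 3, 3, 4, 4, 4) and form L = D - A. Computing det(xI - L) by cofactor expansion (or equivalently via sum-over-permutations) gives x^7 - 24x^6 + 234x^5 - 1192x^4 + 3357x^3 - 4968x^2 + 3024x. Since p(0) = det(-L) = 0, x divides p(x).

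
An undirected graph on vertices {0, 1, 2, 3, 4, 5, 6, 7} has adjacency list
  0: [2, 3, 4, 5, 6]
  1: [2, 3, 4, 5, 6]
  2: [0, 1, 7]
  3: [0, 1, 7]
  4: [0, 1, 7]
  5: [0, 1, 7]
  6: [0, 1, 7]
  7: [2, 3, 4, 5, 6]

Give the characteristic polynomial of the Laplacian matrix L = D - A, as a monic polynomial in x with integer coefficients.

With the vertex order [0, 1, 2, 3, 4, 5, 6, 7], the degrees are [5, 5, 3, 3, 3, 3, 3, 5], giving D = diag(5, 5, 3, 3, 3, 3, 3, 5) and L = D - A. Computing det(xI - L) by cofactor expansion (or equivalently via sum-over-permutations) gives x^8 - 30x^7 + 375x^6 - 2540x^5 + 10095x^4 - 23598x^3 + 30105x^2 - 16200x. Since p(0) = det(-L) = 0, x divides p(x). There is one zero in the spectrum, matching the 1 component.

x^8 - 30x^7 + 375x^6 - 2540x^5 + 10095x^4 - 23598x^3 + 30105x^2 - 16200x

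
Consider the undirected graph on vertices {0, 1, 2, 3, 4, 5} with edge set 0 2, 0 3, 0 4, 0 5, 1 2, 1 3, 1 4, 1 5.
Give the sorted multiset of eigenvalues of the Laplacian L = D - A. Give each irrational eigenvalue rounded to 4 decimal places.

[0, 2, 2, 2, 4, 6]

Reading degrees in the order [0, 1, 2, 3, 4, 5] gives [4, 4, 2, 2, 2, 2]; set D = diag(4, 4, 2, 2, 2, 2) and form L = D - A. Diagonalising L (or applying a numerical eigensolver to the 6x6 matrix) gives the spectrum above. There is one zero in the spectrum, matching the 1 component. By the matrix-tree theorem the graph has (1/6) * product of the nonzero eigenvalues = 32 spanning trees.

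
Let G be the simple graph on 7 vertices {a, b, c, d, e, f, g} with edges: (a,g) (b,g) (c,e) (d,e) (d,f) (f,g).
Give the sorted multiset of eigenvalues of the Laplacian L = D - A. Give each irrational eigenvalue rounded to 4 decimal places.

Reading degrees in the order [a, b, c, d, e, f, g] gives [1, 1, 1, 2, 2, 2, 3]; set D = diag(1, 1, 1, 2, 2, 2, 3) and form L = D - A. The multiplicity of 0 as a Laplacian eigenvalue equals the number of connected components. The single zero eigenvalue shows the graph is connected.

[0, 0.2254, 1, 1, 2.1859, 3.3604, 4.2283]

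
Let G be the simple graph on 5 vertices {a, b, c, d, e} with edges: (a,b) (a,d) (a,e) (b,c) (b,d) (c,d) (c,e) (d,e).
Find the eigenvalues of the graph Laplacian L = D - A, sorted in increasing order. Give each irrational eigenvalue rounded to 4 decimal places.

[0, 3, 3, 5, 5]

Each diagonal entry of L is the vertex degree and each off-diagonal entry is -1 where an edge is present, 0 otherwise; in the order [a, b, c, d, e] the diagonal is [3, 3, 3, 4, 3]. Diagonalising L (or applying a numerical eigensolver to the 5x5 matrix) gives the spectrum above. The eigenvalues sum to 16, which equals trace(L) = 2|E|.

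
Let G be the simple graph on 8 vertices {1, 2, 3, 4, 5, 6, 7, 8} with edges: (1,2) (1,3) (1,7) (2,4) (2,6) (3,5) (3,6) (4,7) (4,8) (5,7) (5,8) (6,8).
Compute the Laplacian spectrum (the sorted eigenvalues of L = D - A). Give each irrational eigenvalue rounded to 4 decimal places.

Each diagonal entry of L is the vertex degree and each off-diagonal entry is -1 where an edge is present, 0 otherwise; in the order [1, 2, 3, 4, 5, 6, 7, 8] the diagonal is [3, 3, 3, 3, 3, 3, 3, 3]. The multiplicity of 0 as a Laplacian eigenvalue equals the number of connected components. By the matrix-tree theorem the graph has (1/8) * product of the nonzero eigenvalues = 384 spanning trees.

[0, 2, 2, 2, 4, 4, 4, 6]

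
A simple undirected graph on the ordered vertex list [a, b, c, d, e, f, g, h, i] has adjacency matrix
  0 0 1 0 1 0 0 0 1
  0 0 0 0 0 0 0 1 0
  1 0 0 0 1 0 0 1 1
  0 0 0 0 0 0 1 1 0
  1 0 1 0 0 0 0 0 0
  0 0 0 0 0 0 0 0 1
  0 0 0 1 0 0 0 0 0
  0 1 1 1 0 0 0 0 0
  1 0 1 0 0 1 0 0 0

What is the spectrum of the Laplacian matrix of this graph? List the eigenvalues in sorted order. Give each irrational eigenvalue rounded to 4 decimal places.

Reading degrees in the order [a, b, c, d, e, f, g, h, i] gives [3, 1, 4, 2, 2, 1, 1, 3, 3]; set D = diag(3, 1, 4, 2, 2, 1, 1, 3, 3) and form L = D - A. The multiplicity of 0 as a Laplacian eigenvalue equals the number of connected components. By the matrix-tree theorem the graph has (1/9) * product of the nonzero eigenvalues = 8 spanning trees.

[0, 0.2491, 0.6457, 0.9019, 2.1667, 2.7271, 3.6160, 4.3378, 5.3558]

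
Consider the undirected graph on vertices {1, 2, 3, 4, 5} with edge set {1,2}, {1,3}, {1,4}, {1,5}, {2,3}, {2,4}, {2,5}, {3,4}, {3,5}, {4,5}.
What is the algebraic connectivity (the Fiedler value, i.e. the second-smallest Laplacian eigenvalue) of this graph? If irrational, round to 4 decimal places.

5

Each diagonal entry of L is the vertex degree and each off-diagonal entry is -1 where an edge is present, 0 otherwise; in the order [1, 2, 3, 4, 5] the diagonal is [4, 4, 4, 4, 4]. Computing the eigenvalues of L and sorting gives [0, 5, 5, 5, 5]. The Fiedler value lambda_2 = 5 is strictly positive, so the graph is connected. The eigenvalues sum to 20, which equals trace(L) = 2|E|. The largest eigenvalue, 5, is at most the vertex count 5.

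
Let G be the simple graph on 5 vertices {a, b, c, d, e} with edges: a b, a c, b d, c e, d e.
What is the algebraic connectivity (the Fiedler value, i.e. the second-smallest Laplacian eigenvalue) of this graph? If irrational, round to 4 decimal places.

1.3820

With the vertex order [a, b, c, d, e], the degrees are [2, 2, 2, 2, 2], giving D = diag(2, 2, 2, 2, 2) and L = D - A. The smallest Laplacian eigenvalue is always 0. The next one, lambda_2 = 1.3820, measures how hard the graph is to disconnect: larger values mean better connectivity. The largest eigenvalue, 3.6180, is at most the vertex count 5. By the matrix-tree theorem the graph has (1/5) * product of the nonzero eigenvalues = 5 spanning trees.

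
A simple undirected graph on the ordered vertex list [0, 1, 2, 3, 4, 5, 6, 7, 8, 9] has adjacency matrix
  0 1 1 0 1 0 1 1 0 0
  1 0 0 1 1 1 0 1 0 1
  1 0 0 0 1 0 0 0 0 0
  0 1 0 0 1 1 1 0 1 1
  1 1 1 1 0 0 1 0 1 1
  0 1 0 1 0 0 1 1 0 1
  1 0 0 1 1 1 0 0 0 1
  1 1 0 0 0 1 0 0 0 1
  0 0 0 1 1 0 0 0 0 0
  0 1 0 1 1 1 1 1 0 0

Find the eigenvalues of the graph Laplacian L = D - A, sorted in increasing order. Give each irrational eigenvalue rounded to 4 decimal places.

[0, 1.6979, 1.8653, 3.9829, 4.8313, 5.7783, 6.2972, 7.3078, 7.8667, 8.3726]

Each diagonal entry of L is the vertex degree and each off-diagonal entry is -1 where an edge is present, 0 otherwise; in the order [0, 1, 2, 3, 4, 5, 6, 7, 8, 9] the diagonal is [5, 6, 2, 6, 7, 5, 5, 4, 2, 6]. Diagonalising L (or applying a numerical eigensolver to the 10x10 matrix) gives the spectrum above. The largest eigenvalue, 8.3726, is at most the vertex count 10. By the matrix-tree theorem the graph has (1/10) * product of the nonzero eigenvalues = 106736 spanning trees.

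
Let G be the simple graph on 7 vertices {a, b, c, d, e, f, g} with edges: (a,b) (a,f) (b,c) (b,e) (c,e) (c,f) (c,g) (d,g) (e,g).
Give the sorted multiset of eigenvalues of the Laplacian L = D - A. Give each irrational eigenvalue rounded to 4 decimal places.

[0, 0.6239, 1.5858, 2.4048, 3.5952, 4.4142, 5.3761]

Each diagonal entry of L is the vertex degree and each off-diagonal entry is -1 where an edge is present, 0 otherwise; in the order [a, b, c, d, e, f, g] the diagonal is [2, 3, 4, 1, 3, 2, 3]. L is symmetric positive semidefinite, so every eigenvalue is real and nonnegative. The single zero eigenvalue shows the graph is connected. By the matrix-tree theorem the graph has (1/7) * product of the nonzero eigenvalues = 29 spanning trees. There is one zero in the spectrum, matching the 1 component.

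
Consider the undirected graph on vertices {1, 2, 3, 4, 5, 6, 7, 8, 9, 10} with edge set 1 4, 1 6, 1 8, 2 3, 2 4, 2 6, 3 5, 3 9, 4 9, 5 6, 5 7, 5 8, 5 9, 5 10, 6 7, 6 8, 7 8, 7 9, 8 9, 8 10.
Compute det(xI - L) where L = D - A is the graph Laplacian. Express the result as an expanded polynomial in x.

Reading degrees in the order [1, 2, 3, 4, 5, 6, 7, 8, 9, 10] gives [3, 3, 3, 3, 6, 5, 4, 6, 5, 2]; set D = diag(3, 3, 3, 3, 6, 5, 4, 6, 5, 2) and form L = D - A. Computing det(xI - L) by cofactor expansion (or equivalently via sum-over-permutations) gives x^10 - 40x^9 + 691x^8 - 6752x^7 + 41043x^6 - 160654x^5 + 404287x^4 - 629812x^3 + 550359x^2 - 205220x. The constant term is 0 because L is singular (the all-ones vector lies in its kernel). There is one zero in the spectrum, matching the 1 component.

x^10 - 40x^9 + 691x^8 - 6752x^7 + 41043x^6 - 160654x^5 + 404287x^4 - 629812x^3 + 550359x^2 - 205220x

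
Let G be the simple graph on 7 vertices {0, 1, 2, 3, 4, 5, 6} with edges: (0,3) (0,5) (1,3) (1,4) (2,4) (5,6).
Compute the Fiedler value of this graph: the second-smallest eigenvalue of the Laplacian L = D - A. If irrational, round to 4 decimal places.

0.1981

With the vertex order [0, 1, 2, 3, 4, 5, 6], the degrees are [2, 2, 1, 2, 2, 2, 1], giving D = diag(2, 2, 1, 2, 2, 2, 1) and L = D - A. Computing the eigenvalues of L and sorting gives [0, 0.1981, 0.7530, 1.5550, 2.4450, 3.2470, 3.8019]. The Fiedler value lambda_2 = 0.1981 is strictly positive, so the graph is connected. By the matrix-tree theorem the graph has (1/7) * product of the nonzero eigenvalues = 1 spanning tree. There is one zero in the spectrum, matching the 1 component.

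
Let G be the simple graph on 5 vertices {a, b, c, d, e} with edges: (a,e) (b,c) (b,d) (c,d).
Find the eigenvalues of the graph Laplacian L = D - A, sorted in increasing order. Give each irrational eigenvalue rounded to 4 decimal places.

Reading degrees in the order [a, b, c, d, e] gives [1, 2, 2, 2, 1]; set D = diag(1, 2, 2, 2, 1) and form L = D - A. Diagonalising L (or applying a numerical eigensolver to the 5x5 matrix) gives the spectrum above. The 2 zero eigenvalues correspond to the 2 connected components.

[0, 0, 2, 3, 3]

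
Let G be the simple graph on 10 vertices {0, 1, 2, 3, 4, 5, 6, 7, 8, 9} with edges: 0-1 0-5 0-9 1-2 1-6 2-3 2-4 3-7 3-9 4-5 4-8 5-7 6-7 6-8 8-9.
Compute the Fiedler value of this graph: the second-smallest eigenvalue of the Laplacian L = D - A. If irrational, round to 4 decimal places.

2

Each diagonal entry of L is the vertex degree and each off-diagonal entry is -1 where an edge is present, 0 otherwise; in the order [0, 1, 2, 3, 4, 5, 6, 7, 8, 9] the diagonal is [3, 3, 3, 3, 3, 3, 3, 3, 3, 3]. The sorted Laplacian eigenvalues are [0, 2, 2, 2, 2, 2, 5, 5, 5, 5]; the algebraic connectivity is the second entry, 2. The eigenvalues sum to 30, which equals trace(L) = 2|E|.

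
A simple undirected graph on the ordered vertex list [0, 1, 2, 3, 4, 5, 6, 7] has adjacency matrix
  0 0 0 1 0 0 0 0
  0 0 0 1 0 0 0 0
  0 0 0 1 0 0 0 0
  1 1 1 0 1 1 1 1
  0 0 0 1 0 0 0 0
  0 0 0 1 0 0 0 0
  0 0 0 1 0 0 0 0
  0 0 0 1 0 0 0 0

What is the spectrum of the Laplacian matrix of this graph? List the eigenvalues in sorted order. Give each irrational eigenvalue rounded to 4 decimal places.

Reading degrees in the order [0, 1, 2, 3, 4, 5, 6, 7] gives [1, 1, 1, 7, 1, 1, 1, 1]; set D = diag(1, 1, 1, 7, 1, 1, 1, 1) and form L = D - A. Since every row of L sums to 0, the all-ones vector is in the kernel and 0 is an eigenvalue. The single zero eigenvalue shows the graph is connected. By the matrix-tree theorem the graph has (1/8) * product of the nonzero eigenvalues = 1 spanning tree.

[0, 1, 1, 1, 1, 1, 1, 8]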